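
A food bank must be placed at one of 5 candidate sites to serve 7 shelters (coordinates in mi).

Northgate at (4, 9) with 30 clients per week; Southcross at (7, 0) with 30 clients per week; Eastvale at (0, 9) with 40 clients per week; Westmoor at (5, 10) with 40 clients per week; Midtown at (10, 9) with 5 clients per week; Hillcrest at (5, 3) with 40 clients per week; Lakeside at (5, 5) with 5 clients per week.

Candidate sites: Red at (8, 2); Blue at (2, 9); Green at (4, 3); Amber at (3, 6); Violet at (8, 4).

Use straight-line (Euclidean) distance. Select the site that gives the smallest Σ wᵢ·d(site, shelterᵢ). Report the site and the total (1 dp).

Total weighted distance at each candidate:
  Red (8, 2): total = 1260.0
  Blue (2, 9): total = 908.7
  Green (4, 3): total = 972.2
  Amber (3, 6): total = 853.3
  Violet (8, 4): total = 1130.7
Minimum is at Amber with total 853.3 mi.

Amber, total 853.3 mi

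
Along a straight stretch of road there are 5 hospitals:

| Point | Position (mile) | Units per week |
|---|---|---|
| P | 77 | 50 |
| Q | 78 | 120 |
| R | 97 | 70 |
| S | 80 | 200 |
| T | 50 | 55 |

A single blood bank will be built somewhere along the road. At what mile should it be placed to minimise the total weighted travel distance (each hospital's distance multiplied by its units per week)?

x = 80

For a sum of weighted absolute distances on a line, the optimum is the weighted median (not the mean). Total weight W = 495; half-weight = 247.5.
Sort by position and accumulate weight:
  mile 50 (T, w=55) → cum 55
  mile 77 (P, w=50) → cum 105
  mile 78 (Q, w=120) → cum 225
  mile 80 (S, w=200) → cum 425  ≥ 247.5 → median here
  mile 97 (R, w=70) → cum 495
Optimal location: mile 80.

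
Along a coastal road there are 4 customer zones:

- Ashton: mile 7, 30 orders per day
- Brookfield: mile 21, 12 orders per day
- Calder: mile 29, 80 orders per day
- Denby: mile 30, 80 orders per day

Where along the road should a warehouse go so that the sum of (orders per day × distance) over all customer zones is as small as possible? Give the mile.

x = 29

For a sum of weighted absolute distances on a line, the optimum is the weighted median (not the mean). Total weight W = 202; half-weight = 101.
Sort by position and accumulate weight:
  mile 7 (Ashton, w=30) → cum 30
  mile 21 (Brookfield, w=12) → cum 42
  mile 29 (Calder, w=80) → cum 122  ≥ 101 → median here
  mile 30 (Denby, w=80) → cum 202
Optimal location: mile 29.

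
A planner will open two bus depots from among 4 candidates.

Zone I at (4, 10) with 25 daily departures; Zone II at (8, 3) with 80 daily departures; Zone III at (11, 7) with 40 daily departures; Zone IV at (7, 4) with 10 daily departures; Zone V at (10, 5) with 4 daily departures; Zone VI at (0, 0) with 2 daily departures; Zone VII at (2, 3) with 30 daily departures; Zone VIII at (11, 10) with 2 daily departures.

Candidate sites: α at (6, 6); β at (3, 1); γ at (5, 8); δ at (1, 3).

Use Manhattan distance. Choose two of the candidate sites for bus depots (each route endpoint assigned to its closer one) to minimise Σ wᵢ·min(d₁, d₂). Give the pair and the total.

{α, δ}, total 896

Evaluate every pair (each demand assigned to the nearer of the two):
  {α, δ}: total = 896
  {α, β}: total = 956
  {α, γ}: total = 1015
  {γ, δ}: total = 1061
  {β, γ}: total = 1121
  {β, δ}: total = 1556
Best pair: {α, δ} with total 896.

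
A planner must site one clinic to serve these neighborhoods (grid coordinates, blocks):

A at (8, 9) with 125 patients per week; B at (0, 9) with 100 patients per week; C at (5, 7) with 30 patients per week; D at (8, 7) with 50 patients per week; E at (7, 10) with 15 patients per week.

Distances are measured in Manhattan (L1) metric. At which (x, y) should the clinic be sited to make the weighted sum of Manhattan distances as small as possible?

Manhattan distance separates: Σwᵢ(|x−xᵢ|+|y−yᵢ|) = Σwᵢ|x−xᵢ| + Σwᵢ|y−yᵢ|, so x and y are optimised independently as 1-D weighted medians.
Total weight W = 320; half = 160.
x-coordinate, sorted with cumulative weight:
  x=0 (B, w=100) cum 100
  x=5 (C, w=30) cum 130
  x=7 (E, w=15) cum 145
  x=8 (A, w=125) cum 270  ← median
  x=8 (D, w=50) cum 320
⇒ x* = 8
y-coordinate, sorted with cumulative weight:
  y=7 (C, w=30) cum 30
  y=7 (D, w=50) cum 80
  y=9 (A, w=125) cum 205  ← median
  y=9 (B, w=100) cum 305
  y=10 (E, w=15) cum 320
⇒ y* = 9

(8, 9)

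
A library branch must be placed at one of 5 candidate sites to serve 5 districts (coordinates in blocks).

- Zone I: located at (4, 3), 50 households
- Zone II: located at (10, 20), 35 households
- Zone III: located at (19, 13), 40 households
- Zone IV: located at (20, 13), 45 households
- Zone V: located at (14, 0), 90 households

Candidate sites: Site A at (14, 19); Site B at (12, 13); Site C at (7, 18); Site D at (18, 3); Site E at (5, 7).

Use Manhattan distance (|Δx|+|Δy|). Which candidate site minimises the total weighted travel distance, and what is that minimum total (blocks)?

Total weighted distance at each candidate:
  Site A (14, 19): total = 4165
  Site B (12, 13): total = 3205
  Site C (7, 18): total = 4815
  Site D (18, 3): total = 3185
  Site E (5, 7): total = 4065
Minimum is at Site D with total 3185 blocks.

Site D, total 3185 blocks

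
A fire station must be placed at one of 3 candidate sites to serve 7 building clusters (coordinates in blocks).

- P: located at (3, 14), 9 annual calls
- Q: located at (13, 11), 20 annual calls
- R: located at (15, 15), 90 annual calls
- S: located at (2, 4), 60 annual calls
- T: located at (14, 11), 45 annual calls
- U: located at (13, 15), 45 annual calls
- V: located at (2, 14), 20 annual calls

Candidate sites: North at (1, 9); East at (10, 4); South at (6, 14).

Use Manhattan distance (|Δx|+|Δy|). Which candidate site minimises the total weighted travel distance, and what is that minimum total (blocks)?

South, total 2902 blocks

Total weighted distance at each candidate:
  North (1, 9): total = 4108
  East (10, 4): total = 3758
  South (6, 14): total = 2902
Minimum is at South with total 2902 blocks.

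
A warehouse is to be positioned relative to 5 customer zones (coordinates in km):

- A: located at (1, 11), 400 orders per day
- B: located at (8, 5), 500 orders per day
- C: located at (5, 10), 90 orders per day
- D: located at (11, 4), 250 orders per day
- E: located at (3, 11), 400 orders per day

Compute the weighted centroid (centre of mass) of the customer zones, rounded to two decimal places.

(5.37, 8.05)

The minimiser of Σwᵢ‖p−pᵢ‖² is the weighted centroid p* = (Σwᵢpᵢ)/(Σwᵢ).
Σwᵢ = 1640.
Σwᵢxᵢ = 400·1 + 500·8 + 90·5 + 250·11 + 400·3 = 8800.
Σwᵢyᵢ = 400·11 + 500·5 + 90·10 + 250·4 + 400·11 = 13200.
x* = 8800/1640 = 5.37, y* = 13200/1640 = 8.05.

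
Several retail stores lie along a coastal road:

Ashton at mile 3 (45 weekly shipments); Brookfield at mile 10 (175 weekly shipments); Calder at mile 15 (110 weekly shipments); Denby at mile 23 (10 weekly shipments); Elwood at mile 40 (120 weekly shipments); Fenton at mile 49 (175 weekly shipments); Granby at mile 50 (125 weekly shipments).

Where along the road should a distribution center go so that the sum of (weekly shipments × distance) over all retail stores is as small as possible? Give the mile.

x = 40

For a sum of weighted absolute distances on a line, the optimum is the weighted median (not the mean). Total weight W = 760; half-weight = 380.
Sort by position and accumulate weight:
  mile 3 (Ashton, w=45) → cum 45
  mile 10 (Brookfield, w=175) → cum 220
  mile 15 (Calder, w=110) → cum 330
  mile 23 (Denby, w=10) → cum 340
  mile 40 (Elwood, w=120) → cum 460  ≥ 380 → median here
  mile 49 (Fenton, w=175) → cum 635
  mile 50 (Granby, w=125) → cum 760
Optimal location: mile 40.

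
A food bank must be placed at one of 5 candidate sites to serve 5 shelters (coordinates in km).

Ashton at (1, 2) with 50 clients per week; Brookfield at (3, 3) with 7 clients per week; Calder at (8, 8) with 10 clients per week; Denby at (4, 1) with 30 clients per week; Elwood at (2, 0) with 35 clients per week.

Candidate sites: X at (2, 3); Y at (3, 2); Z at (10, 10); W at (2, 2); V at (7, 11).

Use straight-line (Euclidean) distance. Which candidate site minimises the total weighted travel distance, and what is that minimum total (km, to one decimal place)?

Total weighted distance at each candidate:
  X (2, 3): total = 345.7
  Y (3, 2): total = 305.8
  Z (10, 10): total = 1472.4
  W (2, 2): total = 281.8
  V (7, 11): total = 1371.2
Minimum is at W with total 281.8 km.

W, total 281.8 km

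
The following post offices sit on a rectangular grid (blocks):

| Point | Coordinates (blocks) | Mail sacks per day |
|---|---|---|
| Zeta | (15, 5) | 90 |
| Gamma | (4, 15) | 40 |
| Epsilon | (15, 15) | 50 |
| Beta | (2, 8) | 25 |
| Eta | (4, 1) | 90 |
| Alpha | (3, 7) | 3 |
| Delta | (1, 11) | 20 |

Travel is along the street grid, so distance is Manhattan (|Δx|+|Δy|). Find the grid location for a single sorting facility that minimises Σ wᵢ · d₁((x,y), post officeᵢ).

(4, 5)

Manhattan distance separates: Σwᵢ(|x−xᵢ|+|y−yᵢ|) = Σwᵢ|x−xᵢ| + Σwᵢ|y−yᵢ|, so x and y are optimised independently as 1-D weighted medians.
Total weight W = 318; half = 159.
x-coordinate, sorted with cumulative weight:
  x=1 (Delta, w=20) cum 20
  x=2 (Beta, w=25) cum 45
  x=3 (Alpha, w=3) cum 48
  x=4 (Gamma, w=40) cum 88
  x=4 (Eta, w=90) cum 178  ← median
  x=15 (Zeta, w=90) cum 268
  x=15 (Epsilon, w=50) cum 318
⇒ x* = 4
y-coordinate, sorted with cumulative weight:
  y=1 (Eta, w=90) cum 90
  y=5 (Zeta, w=90) cum 180  ← median
  y=7 (Alpha, w=3) cum 183
  y=8 (Beta, w=25) cum 208
  y=11 (Delta, w=20) cum 228
  y=15 (Gamma, w=40) cum 268
  y=15 (Epsilon, w=50) cum 318
⇒ y* = 5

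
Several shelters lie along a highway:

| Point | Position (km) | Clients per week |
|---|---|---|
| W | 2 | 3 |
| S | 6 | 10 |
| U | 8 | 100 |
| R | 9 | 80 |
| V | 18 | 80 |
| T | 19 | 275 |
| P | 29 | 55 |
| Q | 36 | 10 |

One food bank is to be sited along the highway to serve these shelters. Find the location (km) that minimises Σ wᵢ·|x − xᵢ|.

x = 19

For a sum of weighted absolute distances on a line, the optimum is the weighted median (not the mean). Total weight W = 613; half-weight = 306.5.
Sort by position and accumulate weight:
  km 2 (W, w=3) → cum 3
  km 6 (S, w=10) → cum 13
  km 8 (U, w=100) → cum 113
  km 9 (R, w=80) → cum 193
  km 18 (V, w=80) → cum 273
  km 19 (T, w=275) → cum 548  ≥ 306.5 → median here
  km 29 (P, w=55) → cum 603
  km 36 (Q, w=10) → cum 613
Optimal location: km 19.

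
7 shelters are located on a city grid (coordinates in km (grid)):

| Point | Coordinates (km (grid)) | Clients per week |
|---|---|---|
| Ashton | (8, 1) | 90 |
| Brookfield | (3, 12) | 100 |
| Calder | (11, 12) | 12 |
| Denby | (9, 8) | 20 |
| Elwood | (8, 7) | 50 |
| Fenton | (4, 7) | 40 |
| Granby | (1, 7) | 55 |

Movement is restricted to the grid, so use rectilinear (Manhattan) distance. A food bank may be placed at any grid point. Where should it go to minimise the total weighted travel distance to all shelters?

Manhattan distance separates: Σwᵢ(|x−xᵢ|+|y−yᵢ|) = Σwᵢ|x−xᵢ| + Σwᵢ|y−yᵢ|, so x and y are optimised independently as 1-D weighted medians.
Total weight W = 367; half = 183.5.
x-coordinate, sorted with cumulative weight:
  x=1 (Granby, w=55) cum 55
  x=3 (Brookfield, w=100) cum 155
  x=4 (Fenton, w=40) cum 195  ← median
  x=8 (Ashton, w=90) cum 285
  x=8 (Elwood, w=50) cum 335
  x=9 (Denby, w=20) cum 355
  x=11 (Calder, w=12) cum 367
⇒ x* = 4
y-coordinate, sorted with cumulative weight:
  y=1 (Ashton, w=90) cum 90
  y=7 (Elwood, w=50) cum 140
  y=7 (Fenton, w=40) cum 180
  y=7 (Granby, w=55) cum 235  ← median
  y=8 (Denby, w=20) cum 255
  y=12 (Brookfield, w=100) cum 355
  y=12 (Calder, w=12) cum 367
⇒ y* = 7

(4, 7)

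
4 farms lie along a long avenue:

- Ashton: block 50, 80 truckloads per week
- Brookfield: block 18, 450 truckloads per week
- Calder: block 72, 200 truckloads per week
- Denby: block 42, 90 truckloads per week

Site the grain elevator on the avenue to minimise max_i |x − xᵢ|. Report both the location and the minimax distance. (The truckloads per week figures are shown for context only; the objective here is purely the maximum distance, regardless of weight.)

The 1-center on a line is the midpoint of the two extreme points: leftmost at 18, rightmost at 72.
Optimal location = (18 + 72)/2 = 45; maximum distance = (72 − 18)/2 = 27.

location 45, max distance 27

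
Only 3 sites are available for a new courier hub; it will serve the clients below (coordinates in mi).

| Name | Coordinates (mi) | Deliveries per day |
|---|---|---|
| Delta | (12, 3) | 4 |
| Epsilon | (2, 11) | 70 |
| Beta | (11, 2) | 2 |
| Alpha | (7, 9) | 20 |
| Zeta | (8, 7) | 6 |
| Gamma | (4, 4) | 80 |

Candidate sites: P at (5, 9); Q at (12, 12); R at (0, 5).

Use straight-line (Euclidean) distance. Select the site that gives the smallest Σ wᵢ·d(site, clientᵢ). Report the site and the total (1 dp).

P, total 777.3 mi

Total weighted distance at each candidate:
  P (5, 9): total = 777.3
  Q (12, 12): total = 1819.7
  R (0, 5): total = 1054.8
Minimum is at P with total 777.3 mi.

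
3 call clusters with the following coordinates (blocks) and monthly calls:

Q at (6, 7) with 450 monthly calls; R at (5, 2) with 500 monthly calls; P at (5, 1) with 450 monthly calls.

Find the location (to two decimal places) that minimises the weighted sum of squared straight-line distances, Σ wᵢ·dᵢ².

The minimiser of Σwᵢ‖p−pᵢ‖² is the weighted centroid p* = (Σwᵢpᵢ)/(Σwᵢ).
Σwᵢ = 1400.
Σwᵢxᵢ = 450·6 + 500·5 + 450·5 = 7450.
Σwᵢyᵢ = 450·7 + 500·2 + 450·1 = 4600.
x* = 7450/1400 = 5.32, y* = 4600/1400 = 3.29.

(5.32, 3.29)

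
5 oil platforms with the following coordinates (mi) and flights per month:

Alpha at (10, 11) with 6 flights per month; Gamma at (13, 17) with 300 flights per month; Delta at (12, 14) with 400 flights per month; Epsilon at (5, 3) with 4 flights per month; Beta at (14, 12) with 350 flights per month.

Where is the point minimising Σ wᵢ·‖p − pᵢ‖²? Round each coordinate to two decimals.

The minimiser of Σwᵢ‖p−pᵢ‖² is the weighted centroid p* = (Σwᵢpᵢ)/(Σwᵢ).
Σwᵢ = 1060.
Σwᵢxᵢ = 6·10 + 300·13 + 400·12 + 4·5 + 350·14 = 13680.
Σwᵢyᵢ = 6·11 + 300·17 + 400·14 + 4·3 + 350·12 = 14978.
x* = 13680/1060 = 12.91, y* = 14978/1060 = 14.13.

(12.91, 14.13)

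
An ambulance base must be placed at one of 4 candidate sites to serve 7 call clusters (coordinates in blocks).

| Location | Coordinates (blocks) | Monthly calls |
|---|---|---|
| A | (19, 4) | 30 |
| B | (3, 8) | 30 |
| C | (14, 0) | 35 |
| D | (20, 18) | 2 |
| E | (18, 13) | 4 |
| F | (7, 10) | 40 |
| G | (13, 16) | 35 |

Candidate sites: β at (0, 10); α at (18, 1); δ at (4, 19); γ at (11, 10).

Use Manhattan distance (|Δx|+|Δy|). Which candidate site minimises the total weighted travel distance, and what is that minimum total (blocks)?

γ, total 1689 blocks

Total weighted distance at each candidate:
  β (0, 10): total = 2825
  α (18, 1): total = 2541
  δ (4, 19): total = 3289
  γ (11, 10): total = 1689
Minimum is at γ with total 1689 blocks.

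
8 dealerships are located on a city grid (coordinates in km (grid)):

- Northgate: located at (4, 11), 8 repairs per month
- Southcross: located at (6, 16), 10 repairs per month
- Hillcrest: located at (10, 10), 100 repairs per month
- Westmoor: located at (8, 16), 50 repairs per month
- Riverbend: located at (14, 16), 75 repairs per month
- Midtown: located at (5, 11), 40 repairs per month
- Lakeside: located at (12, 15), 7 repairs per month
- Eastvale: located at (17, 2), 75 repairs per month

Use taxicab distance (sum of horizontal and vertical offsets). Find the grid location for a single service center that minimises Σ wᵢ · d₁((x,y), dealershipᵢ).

(10, 11)

Manhattan distance separates: Σwᵢ(|x−xᵢ|+|y−yᵢ|) = Σwᵢ|x−xᵢ| + Σwᵢ|y−yᵢ|, so x and y are optimised independently as 1-D weighted medians.
Total weight W = 365; half = 182.5.
x-coordinate, sorted with cumulative weight:
  x=4 (Northgate, w=8) cum 8
  x=5 (Midtown, w=40) cum 48
  x=6 (Southcross, w=10) cum 58
  x=8 (Westmoor, w=50) cum 108
  x=10 (Hillcrest, w=100) cum 208  ← median
  x=12 (Lakeside, w=7) cum 215
  x=14 (Riverbend, w=75) cum 290
  x=17 (Eastvale, w=75) cum 365
⇒ x* = 10
y-coordinate, sorted with cumulative weight:
  y=2 (Eastvale, w=75) cum 75
  y=10 (Hillcrest, w=100) cum 175
  y=11 (Northgate, w=8) cum 183  ← median
  y=11 (Midtown, w=40) cum 223
  y=15 (Lakeside, w=7) cum 230
  y=16 (Southcross, w=10) cum 240
  y=16 (Westmoor, w=50) cum 290
  y=16 (Riverbend, w=75) cum 365
⇒ y* = 11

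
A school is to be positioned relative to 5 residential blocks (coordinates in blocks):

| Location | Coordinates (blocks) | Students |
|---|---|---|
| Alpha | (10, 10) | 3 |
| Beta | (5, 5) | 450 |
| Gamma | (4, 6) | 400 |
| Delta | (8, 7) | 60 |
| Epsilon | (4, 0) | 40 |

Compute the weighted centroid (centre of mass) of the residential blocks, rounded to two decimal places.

The minimiser of Σwᵢ‖p−pᵢ‖² is the weighted centroid p* = (Σwᵢpᵢ)/(Σwᵢ).
Σwᵢ = 953.
Σwᵢxᵢ = 3·10 + 450·5 + 400·4 + 60·8 + 40·4 = 4520.
Σwᵢyᵢ = 3·10 + 450·5 + 400·6 + 60·7 + 40·0 = 5100.
x* = 4520/953 = 4.74, y* = 5100/953 = 5.35.

(4.74, 5.35)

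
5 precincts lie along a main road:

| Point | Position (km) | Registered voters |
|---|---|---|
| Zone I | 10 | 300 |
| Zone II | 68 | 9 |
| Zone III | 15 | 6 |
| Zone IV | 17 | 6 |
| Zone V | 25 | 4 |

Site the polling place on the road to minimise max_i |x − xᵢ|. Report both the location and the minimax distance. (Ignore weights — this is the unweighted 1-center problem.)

location 39, max distance 29

The 1-center on a line is the midpoint of the two extreme points: leftmost at 10, rightmost at 68.
Optimal location = (10 + 68)/2 = 39; maximum distance = (68 − 10)/2 = 29.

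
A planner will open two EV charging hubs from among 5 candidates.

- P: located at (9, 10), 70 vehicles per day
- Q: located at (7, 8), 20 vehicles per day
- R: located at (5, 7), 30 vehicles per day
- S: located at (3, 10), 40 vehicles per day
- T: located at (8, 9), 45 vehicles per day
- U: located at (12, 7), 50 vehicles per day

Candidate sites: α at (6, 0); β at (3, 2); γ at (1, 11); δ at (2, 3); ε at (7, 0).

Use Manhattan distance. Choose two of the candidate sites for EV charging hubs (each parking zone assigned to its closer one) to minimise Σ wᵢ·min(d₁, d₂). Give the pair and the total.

{γ, ε}, total 2155

Evaluate every pair (each demand assigned to the nearer of the two):
  {γ, ε}: total = 2155
  {α, γ}: total = 2225
  {β, γ}: total = 2245
  {γ, δ}: total = 2245
  {β, ε}: total = 2580
  {δ, ε}: total = 2580
  {α, β}: total = 2765
  {α, δ}: total = 2765
  {α, ε}: total = 2810
  {β, δ}: total = 2950
Best pair: {γ, ε} with total 2155.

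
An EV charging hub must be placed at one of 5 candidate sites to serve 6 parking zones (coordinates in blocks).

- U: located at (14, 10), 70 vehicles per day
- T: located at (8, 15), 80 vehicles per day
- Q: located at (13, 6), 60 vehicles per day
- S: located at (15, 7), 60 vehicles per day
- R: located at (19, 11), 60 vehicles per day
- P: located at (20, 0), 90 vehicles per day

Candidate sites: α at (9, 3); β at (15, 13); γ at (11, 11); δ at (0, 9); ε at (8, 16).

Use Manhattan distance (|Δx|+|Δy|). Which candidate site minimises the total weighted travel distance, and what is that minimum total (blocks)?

β, total 3880 blocks

Total weighted distance at each candidate:
  α (9, 3): total = 5240
  β (15, 13): total = 3880
  γ (11, 11): total = 4020
  δ (0, 9): total = 8020
  ε (8, 16): total = 6260
Minimum is at β with total 3880 blocks.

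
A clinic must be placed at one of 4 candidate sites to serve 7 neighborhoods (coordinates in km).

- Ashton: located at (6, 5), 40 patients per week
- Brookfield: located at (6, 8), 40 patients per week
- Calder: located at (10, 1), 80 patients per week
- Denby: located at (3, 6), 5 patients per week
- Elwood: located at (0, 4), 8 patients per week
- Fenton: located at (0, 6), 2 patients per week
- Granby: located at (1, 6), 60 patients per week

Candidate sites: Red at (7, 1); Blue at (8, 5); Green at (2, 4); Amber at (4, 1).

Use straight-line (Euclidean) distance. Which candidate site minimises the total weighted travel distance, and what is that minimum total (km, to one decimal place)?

Total weighted distance at each candidate:
  Red (7, 1): total = 1266.5
  Blue (8, 5): total = 1112.4
  Green (2, 4): total = 1241.7
  Amber (4, 1): total = 1378.2
Minimum is at Blue with total 1112.4 km.

Blue, total 1112.4 km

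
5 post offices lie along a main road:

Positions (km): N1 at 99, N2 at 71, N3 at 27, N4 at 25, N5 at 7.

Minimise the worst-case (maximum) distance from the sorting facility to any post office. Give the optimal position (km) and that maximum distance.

location 53, max distance 46

The 1-center on a line is the midpoint of the two extreme points: leftmost at 7, rightmost at 99.
Optimal location = (7 + 99)/2 = 53; maximum distance = (99 − 7)/2 = 46.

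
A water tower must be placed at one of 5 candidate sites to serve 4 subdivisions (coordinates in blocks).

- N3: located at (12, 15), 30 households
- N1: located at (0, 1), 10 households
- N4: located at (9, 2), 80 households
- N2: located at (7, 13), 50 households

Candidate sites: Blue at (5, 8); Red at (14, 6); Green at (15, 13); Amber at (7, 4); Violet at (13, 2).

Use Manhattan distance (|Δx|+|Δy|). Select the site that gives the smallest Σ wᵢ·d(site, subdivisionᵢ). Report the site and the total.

Amber, total 1350 blocks

Total weighted distance at each candidate:
  Blue (5, 8): total = 1690
  Red (14, 6): total = 1940
  Green (15, 13): total = 2180
  Amber (7, 4): total = 1350
  Violet (13, 2): total = 1730
Minimum is at Amber with total 1350 blocks.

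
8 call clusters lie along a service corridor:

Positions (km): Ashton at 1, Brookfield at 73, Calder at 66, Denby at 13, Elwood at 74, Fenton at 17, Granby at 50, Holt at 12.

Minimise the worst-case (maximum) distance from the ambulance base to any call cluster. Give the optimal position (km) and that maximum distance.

location 37.5, max distance 36.5

The 1-center on a line is the midpoint of the two extreme points: leftmost at 1, rightmost at 74.
Optimal location = (1 + 74)/2 = 37.5; maximum distance = (74 − 1)/2 = 36.5.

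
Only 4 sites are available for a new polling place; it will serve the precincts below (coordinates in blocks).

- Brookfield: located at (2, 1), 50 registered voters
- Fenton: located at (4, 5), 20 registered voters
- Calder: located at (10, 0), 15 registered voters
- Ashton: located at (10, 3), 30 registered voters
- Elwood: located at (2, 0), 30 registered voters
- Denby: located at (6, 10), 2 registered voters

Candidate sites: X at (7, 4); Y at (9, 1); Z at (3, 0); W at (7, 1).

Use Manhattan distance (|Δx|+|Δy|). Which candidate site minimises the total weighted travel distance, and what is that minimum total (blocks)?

Z, total 681 blocks

Total weighted distance at each candidate:
  X (7, 4): total = 989
  Y (9, 1): total = 914
  Z (3, 0): total = 681
  W (7, 1): total = 800
Minimum is at Z with total 681 blocks.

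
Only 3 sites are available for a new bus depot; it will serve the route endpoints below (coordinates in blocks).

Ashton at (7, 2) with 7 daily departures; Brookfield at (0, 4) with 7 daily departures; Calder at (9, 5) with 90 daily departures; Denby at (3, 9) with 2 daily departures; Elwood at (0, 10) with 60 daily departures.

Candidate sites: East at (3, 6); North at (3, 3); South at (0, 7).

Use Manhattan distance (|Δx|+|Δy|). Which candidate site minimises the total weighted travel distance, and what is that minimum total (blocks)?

Total weighted distance at each candidate:
  East (3, 6): total = 1147
  North (3, 3): total = 1395
  South (0, 7): total = 1285
Minimum is at East with total 1147 blocks.

East, total 1147 blocks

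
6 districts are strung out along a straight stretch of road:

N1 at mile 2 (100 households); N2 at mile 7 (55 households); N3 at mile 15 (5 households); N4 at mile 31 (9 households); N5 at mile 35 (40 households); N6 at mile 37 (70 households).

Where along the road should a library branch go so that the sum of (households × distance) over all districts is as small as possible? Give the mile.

For a sum of weighted absolute distances on a line, the optimum is the weighted median (not the mean). Total weight W = 279; half-weight = 139.5.
Sort by position and accumulate weight:
  mile 2 (N1, w=100) → cum 100
  mile 7 (N2, w=55) → cum 155  ≥ 139.5 → median here
  mile 15 (N3, w=5) → cum 160
  mile 31 (N4, w=9) → cum 169
  mile 35 (N5, w=40) → cum 209
  mile 37 (N6, w=70) → cum 279
Optimal location: mile 7.

x = 7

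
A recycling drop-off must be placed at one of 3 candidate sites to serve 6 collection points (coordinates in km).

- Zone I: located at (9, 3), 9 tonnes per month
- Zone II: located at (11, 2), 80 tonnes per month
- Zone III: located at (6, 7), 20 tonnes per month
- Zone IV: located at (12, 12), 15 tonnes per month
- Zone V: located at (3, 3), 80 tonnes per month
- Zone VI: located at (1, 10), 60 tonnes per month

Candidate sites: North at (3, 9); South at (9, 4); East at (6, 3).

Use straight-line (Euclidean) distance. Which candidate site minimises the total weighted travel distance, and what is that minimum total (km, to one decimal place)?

Total weighted distance at each candidate:
  North (3, 9): total = 1755.4
  South (9, 4): total = 1534.9
  East (6, 3): total = 1433.3
Minimum is at East with total 1433.3 km.

East, total 1433.3 km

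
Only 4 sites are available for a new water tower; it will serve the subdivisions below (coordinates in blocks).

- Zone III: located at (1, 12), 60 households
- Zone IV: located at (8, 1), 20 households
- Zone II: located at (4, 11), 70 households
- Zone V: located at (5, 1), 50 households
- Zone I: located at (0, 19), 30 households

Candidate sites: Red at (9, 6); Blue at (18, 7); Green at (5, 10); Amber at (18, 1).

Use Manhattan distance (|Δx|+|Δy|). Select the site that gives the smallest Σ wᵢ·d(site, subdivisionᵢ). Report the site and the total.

Total weighted distance at each candidate:
  Red (9, 6): total = 2770
  Blue (18, 7): total = 4750
  Green (5, 10): total = 1610
  Amber (18, 1): total = 5290
Minimum is at Green with total 1610 blocks.

Green, total 1610 blocks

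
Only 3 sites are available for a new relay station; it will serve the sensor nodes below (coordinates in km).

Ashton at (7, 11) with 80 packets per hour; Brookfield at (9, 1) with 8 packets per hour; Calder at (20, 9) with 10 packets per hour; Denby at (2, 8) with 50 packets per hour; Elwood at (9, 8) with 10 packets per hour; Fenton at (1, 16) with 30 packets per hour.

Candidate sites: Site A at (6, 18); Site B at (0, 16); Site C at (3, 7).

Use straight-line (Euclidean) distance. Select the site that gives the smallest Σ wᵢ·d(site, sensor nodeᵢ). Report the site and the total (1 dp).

Site C, total 1099.7 km

Total weighted distance at each candidate:
  Site A (6, 18): total = 1674.7
  Site B (0, 16): total = 1602.8
  Site C (3, 7): total = 1099.7
Minimum is at Site C with total 1099.7 km.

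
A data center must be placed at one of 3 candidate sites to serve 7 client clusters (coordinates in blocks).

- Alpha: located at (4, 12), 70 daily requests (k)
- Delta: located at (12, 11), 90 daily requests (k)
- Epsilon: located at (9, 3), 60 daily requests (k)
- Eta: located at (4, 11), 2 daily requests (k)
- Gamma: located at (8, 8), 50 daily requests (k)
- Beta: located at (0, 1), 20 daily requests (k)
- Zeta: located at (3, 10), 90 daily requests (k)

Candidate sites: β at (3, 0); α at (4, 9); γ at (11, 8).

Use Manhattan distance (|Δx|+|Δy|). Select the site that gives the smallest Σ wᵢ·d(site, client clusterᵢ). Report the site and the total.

α, total 2444 blocks

Total weighted distance at each candidate:
  β (3, 0): total = 4904
  α (4, 9): total = 2444
  γ (11, 8): total = 2980
Minimum is at α with total 2444 blocks.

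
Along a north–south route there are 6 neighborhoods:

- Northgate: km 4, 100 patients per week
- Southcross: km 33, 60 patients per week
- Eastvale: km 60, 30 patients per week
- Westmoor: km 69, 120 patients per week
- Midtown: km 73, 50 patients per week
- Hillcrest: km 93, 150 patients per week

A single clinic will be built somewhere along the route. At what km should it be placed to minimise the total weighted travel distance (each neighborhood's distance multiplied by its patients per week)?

For a sum of weighted absolute distances on a line, the optimum is the weighted median (not the mean). Total weight W = 510; half-weight = 255.
Sort by position and accumulate weight:
  km 4 (Northgate, w=100) → cum 100
  km 33 (Southcross, w=60) → cum 160
  km 60 (Eastvale, w=30) → cum 190
  km 69 (Westmoor, w=120) → cum 310  ≥ 255 → median here
  km 73 (Midtown, w=50) → cum 360
  km 93 (Hillcrest, w=150) → cum 510
Optimal location: km 69.

x = 69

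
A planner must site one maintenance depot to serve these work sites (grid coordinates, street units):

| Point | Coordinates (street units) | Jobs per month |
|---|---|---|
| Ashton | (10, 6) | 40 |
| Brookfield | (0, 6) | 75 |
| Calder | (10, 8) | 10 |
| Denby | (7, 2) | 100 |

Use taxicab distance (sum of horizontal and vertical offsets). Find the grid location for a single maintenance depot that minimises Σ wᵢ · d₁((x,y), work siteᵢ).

(7, 6)

Manhattan distance separates: Σwᵢ(|x−xᵢ|+|y−yᵢ|) = Σwᵢ|x−xᵢ| + Σwᵢ|y−yᵢ|, so x and y are optimised independently as 1-D weighted medians.
Total weight W = 225; half = 112.5.
x-coordinate, sorted with cumulative weight:
  x=0 (Brookfield, w=75) cum 75
  x=7 (Denby, w=100) cum 175  ← median
  x=10 (Ashton, w=40) cum 215
  x=10 (Calder, w=10) cum 225
⇒ x* = 7
y-coordinate, sorted with cumulative weight:
  y=2 (Denby, w=100) cum 100
  y=6 (Ashton, w=40) cum 140  ← median
  y=6 (Brookfield, w=75) cum 215
  y=8 (Calder, w=10) cum 225
⇒ y* = 6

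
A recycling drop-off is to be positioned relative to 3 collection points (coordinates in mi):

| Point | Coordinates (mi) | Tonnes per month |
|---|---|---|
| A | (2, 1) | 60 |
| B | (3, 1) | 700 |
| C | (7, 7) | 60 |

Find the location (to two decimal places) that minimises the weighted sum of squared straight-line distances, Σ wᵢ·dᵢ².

The minimiser of Σwᵢ‖p−pᵢ‖² is the weighted centroid p* = (Σwᵢpᵢ)/(Σwᵢ).
Σwᵢ = 820.
Σwᵢxᵢ = 60·2 + 700·3 + 60·7 = 2640.
Σwᵢyᵢ = 60·1 + 700·1 + 60·7 = 1180.
x* = 2640/820 = 3.22, y* = 1180/820 = 1.44.

(3.22, 1.44)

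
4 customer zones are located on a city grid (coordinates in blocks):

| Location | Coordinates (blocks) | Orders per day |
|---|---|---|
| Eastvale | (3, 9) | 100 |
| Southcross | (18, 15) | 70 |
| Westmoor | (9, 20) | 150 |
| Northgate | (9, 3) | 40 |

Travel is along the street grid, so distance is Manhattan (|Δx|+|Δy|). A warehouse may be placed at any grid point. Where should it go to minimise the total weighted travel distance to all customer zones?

Manhattan distance separates: Σwᵢ(|x−xᵢ|+|y−yᵢ|) = Σwᵢ|x−xᵢ| + Σwᵢ|y−yᵢ|, so x and y are optimised independently as 1-D weighted medians.
Total weight W = 360; half = 180.
x-coordinate, sorted with cumulative weight:
  x=3 (Eastvale, w=100) cum 100
  x=9 (Westmoor, w=150) cum 250  ← median
  x=9 (Northgate, w=40) cum 290
  x=18 (Southcross, w=70) cum 360
⇒ x* = 9
y-coordinate, sorted with cumulative weight:
  y=3 (Northgate, w=40) cum 40
  y=9 (Eastvale, w=100) cum 140
  y=15 (Southcross, w=70) cum 210  ← median
  y=20 (Westmoor, w=150) cum 360
⇒ y* = 15

(9, 15)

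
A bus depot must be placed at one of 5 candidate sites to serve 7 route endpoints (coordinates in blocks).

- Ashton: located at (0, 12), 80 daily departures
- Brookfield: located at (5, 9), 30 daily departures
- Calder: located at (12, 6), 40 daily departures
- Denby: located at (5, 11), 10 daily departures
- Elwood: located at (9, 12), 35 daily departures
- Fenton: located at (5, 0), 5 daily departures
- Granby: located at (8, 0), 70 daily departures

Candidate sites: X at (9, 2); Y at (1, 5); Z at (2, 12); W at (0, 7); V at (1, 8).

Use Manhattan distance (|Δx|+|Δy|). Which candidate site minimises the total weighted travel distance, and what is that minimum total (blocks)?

Z, total 2600 blocks

Total weighted distance at each candidate:
  X (9, 2): total = 2850
  Y (1, 5): total = 2870
  Z (2, 12): total = 2600
  W (0, 7): total = 2820
  V (1, 8): total = 2670
Minimum is at Z with total 2600 blocks.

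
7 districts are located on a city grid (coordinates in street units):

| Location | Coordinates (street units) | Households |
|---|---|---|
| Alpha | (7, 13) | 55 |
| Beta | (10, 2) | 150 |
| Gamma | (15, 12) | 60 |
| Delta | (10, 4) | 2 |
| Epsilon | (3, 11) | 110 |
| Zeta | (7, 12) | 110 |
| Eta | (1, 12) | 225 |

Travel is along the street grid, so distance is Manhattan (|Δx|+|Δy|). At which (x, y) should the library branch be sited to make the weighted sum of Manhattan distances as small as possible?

Manhattan distance separates: Σwᵢ(|x−xᵢ|+|y−yᵢ|) = Σwᵢ|x−xᵢ| + Σwᵢ|y−yᵢ|, so x and y are optimised independently as 1-D weighted medians.
Total weight W = 712; half = 356.
x-coordinate, sorted with cumulative weight:
  x=1 (Eta, w=225) cum 225
  x=3 (Epsilon, w=110) cum 335
  x=7 (Alpha, w=55) cum 390  ← median
  x=7 (Zeta, w=110) cum 500
  x=10 (Beta, w=150) cum 650
  x=10 (Delta, w=2) cum 652
  x=15 (Gamma, w=60) cum 712
⇒ x* = 7
y-coordinate, sorted with cumulative weight:
  y=2 (Beta, w=150) cum 150
  y=4 (Delta, w=2) cum 152
  y=11 (Epsilon, w=110) cum 262
  y=12 (Gamma, w=60) cum 322
  y=12 (Zeta, w=110) cum 432  ← median
  y=12 (Eta, w=225) cum 657
  y=13 (Alpha, w=55) cum 712
⇒ y* = 12

(7, 12)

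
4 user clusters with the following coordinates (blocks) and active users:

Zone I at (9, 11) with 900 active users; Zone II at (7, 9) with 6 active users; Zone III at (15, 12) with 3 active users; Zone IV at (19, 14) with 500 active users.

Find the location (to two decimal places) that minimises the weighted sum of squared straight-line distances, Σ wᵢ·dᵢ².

The minimiser of Σwᵢ‖p−pᵢ‖² is the weighted centroid p* = (Σwᵢpᵢ)/(Σwᵢ).
Σwᵢ = 1409.
Σwᵢxᵢ = 900·9 + 6·7 + 3·15 + 500·19 = 17687.
Σwᵢyᵢ = 900·11 + 6·9 + 3·12 + 500·14 = 16990.
x* = 17687/1409 = 12.55, y* = 16990/1409 = 12.06.

(12.55, 12.06)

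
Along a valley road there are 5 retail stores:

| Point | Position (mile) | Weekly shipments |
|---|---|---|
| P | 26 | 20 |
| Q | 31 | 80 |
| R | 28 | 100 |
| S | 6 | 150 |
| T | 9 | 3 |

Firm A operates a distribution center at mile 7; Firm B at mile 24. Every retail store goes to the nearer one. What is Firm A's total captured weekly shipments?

153

The indifferent point is the midpoint (7+24)/2 = 15.5; retail stores left of it (closer to Firm A at 7) go to Firm A, those right go to Firm B.
  S at 6 (w=150) → Firm A
  T at 9 (w=3) → Firm A
  P at 26 (w=20) → Firm B
  R at 28 (w=100) → Firm B
  Q at 31 (w=80) → Firm B
Firm A captures 153; Firm B captures 200.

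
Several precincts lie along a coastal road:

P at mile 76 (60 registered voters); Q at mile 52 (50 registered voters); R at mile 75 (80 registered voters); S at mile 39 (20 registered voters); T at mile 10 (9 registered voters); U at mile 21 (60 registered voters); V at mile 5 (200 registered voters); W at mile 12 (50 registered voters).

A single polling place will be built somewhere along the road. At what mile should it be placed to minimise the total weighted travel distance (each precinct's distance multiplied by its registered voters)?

For a sum of weighted absolute distances on a line, the optimum is the weighted median (not the mean). Total weight W = 529; half-weight = 264.5.
Sort by position and accumulate weight:
  mile 5 (V, w=200) → cum 200
  mile 10 (T, w=9) → cum 209
  mile 12 (W, w=50) → cum 259
  mile 21 (U, w=60) → cum 319  ≥ 264.5 → median here
  mile 39 (S, w=20) → cum 339
  mile 52 (Q, w=50) → cum 389
  mile 75 (R, w=80) → cum 469
  mile 76 (P, w=60) → cum 529
Optimal location: mile 21.

x = 21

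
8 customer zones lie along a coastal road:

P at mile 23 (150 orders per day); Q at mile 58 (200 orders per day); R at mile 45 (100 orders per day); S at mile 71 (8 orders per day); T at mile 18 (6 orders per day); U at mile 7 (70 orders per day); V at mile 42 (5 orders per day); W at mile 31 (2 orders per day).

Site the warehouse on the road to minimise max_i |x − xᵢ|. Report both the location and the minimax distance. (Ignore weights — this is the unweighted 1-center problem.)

The 1-center on a line is the midpoint of the two extreme points: leftmost at 7, rightmost at 71.
Optimal location = (7 + 71)/2 = 39; maximum distance = (71 − 7)/2 = 32.

location 39, max distance 32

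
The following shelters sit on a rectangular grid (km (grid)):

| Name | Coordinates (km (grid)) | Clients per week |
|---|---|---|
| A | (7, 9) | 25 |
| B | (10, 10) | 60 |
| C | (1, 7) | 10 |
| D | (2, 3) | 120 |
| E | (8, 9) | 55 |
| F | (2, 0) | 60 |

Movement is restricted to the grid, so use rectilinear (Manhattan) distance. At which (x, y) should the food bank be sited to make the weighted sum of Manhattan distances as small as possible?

(2, 3)

Manhattan distance separates: Σwᵢ(|x−xᵢ|+|y−yᵢ|) = Σwᵢ|x−xᵢ| + Σwᵢ|y−yᵢ|, so x and y are optimised independently as 1-D weighted medians.
Total weight W = 330; half = 165.
x-coordinate, sorted with cumulative weight:
  x=1 (C, w=10) cum 10
  x=2 (D, w=120) cum 130
  x=2 (F, w=60) cum 190  ← median
  x=7 (A, w=25) cum 215
  x=8 (E, w=55) cum 270
  x=10 (B, w=60) cum 330
⇒ x* = 2
y-coordinate, sorted with cumulative weight:
  y=0 (F, w=60) cum 60
  y=3 (D, w=120) cum 180  ← median
  y=7 (C, w=10) cum 190
  y=9 (A, w=25) cum 215
  y=9 (E, w=55) cum 270
  y=10 (B, w=60) cum 330
⇒ y* = 3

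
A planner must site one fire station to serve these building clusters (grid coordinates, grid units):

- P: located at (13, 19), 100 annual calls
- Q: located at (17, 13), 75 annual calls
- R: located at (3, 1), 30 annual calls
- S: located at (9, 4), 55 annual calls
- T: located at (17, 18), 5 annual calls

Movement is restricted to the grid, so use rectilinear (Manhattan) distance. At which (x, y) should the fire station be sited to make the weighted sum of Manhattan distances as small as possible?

Manhattan distance separates: Σwᵢ(|x−xᵢ|+|y−yᵢ|) = Σwᵢ|x−xᵢ| + Σwᵢ|y−yᵢ|, so x and y are optimised independently as 1-D weighted medians.
Total weight W = 265; half = 132.5.
x-coordinate, sorted with cumulative weight:
  x=3 (R, w=30) cum 30
  x=9 (S, w=55) cum 85
  x=13 (P, w=100) cum 185  ← median
  x=17 (Q, w=75) cum 260
  x=17 (T, w=5) cum 265
⇒ x* = 13
y-coordinate, sorted with cumulative weight:
  y=1 (R, w=30) cum 30
  y=4 (S, w=55) cum 85
  y=13 (Q, w=75) cum 160  ← median
  y=18 (T, w=5) cum 165
  y=19 (P, w=100) cum 265
⇒ y* = 13

(13, 13)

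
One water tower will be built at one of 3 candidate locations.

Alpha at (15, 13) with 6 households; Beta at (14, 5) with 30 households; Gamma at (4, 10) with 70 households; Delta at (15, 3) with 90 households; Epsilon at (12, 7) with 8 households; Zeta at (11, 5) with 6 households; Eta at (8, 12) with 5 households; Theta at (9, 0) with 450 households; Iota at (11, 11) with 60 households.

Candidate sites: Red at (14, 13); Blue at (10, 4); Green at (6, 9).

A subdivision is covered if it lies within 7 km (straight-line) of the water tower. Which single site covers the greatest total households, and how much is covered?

Blue, covering 584

Coverage radius r = 7 km; a point is covered iff (Δx)²+(Δy)² ≤ 7² = 49.
  Red (14, 13): covers {Alpha, Epsilon, Eta, Iota} → 79
  Blue (10, 4): covers {Beta, Delta, Epsilon, Zeta, Theta} → 584
  Green (6, 9): covers {Gamma, Epsilon, Zeta, Eta, Iota} → 149
Maximum coverage at Blue: 584 households.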